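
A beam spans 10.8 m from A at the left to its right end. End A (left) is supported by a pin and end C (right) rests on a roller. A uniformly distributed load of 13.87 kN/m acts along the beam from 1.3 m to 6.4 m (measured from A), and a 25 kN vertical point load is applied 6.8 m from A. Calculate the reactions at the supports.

A_x = 0, A_y = 54.78 kN, C_y = 40.96 kN

Resultant of the distributed load: 13.87 × 5.1 = 70.737 kN at 3.85 m from A.
ΣM about A: C_y·10.8 − (13.87·5.1)·3.85 − 25·6.8 = 0 → C_y = 442.33745/10.8 = 40.9572 ≈ 40.96 kN.
ΣF_y = 0: A_y + 40.9572 − 13.87·5.1 − 25 = 0 → A_y = 54.78 kN.
ΣF_x = 0: no horizontal applied forces, so A_x = 0.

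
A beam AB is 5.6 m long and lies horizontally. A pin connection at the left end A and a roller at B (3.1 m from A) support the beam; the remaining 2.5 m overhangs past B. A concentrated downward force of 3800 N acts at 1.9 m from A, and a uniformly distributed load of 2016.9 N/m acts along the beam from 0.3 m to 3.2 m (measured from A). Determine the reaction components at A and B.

A_x = 0, A_y = 4018 N, B_y = 5631 N

Resultant of the distributed load: 2016.9 × 2.9 = 5849.01 N at 1.75 m from A.
Taking moments about A: B_y·3.1 − 3800·1.9 − (2016.9·2.9)·1.75 = 0 → B_y = 17455.7675/3.1 = 5630.89 ≈ 5631 N.
ΣF_y = 0: A_y + 5630.89 − 3800 − 2016.9·2.9 = 0 → A_y = 4018 N.
ΣF_x = 0: no horizontal applied forces, so A_x = 0.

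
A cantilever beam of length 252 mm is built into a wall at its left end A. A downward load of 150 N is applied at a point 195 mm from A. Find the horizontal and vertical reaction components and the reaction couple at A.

ΣF_x = 0: A_x = 0.
ΣF_y = 0: A_y − 150 = 0 → A_y = 150.0 N.
ΣM about A: M_A − 150·195 = 0 → M_A = 29250 N·mm.

A_x = 0, A_y = 150.0 N, M_A = 29250 N·mm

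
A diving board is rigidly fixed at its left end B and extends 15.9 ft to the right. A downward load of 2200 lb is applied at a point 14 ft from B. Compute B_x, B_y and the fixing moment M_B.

B_x = 0, B_y = 2200 lb, M_B = 30800 lb·ft

ΣF_x = 0: B_x = 0.
ΣF_y = 0: B_y − 2200 = 0 → B_y = 2200 lb.
ΣM about B: M_B − 2200·14 = 0 → M_B = 30800 lb·ft.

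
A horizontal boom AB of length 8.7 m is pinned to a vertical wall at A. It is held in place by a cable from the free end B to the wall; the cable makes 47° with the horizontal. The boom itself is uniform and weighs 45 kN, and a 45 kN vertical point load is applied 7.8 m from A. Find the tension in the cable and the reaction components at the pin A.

ΣM about A: T·sin47°·8.7 − 45·4.35 − 45·7.8 = 0 → T = 546.75/(8.7·0.731354) = 85.9294 ≈ 85.93 kN.
ΣF_x = 0: A_x − T·cos47° = 0 → A_x = 85.9294 × 0.681998 = 58.60 kN.
ΣF_y = 0: A_y + T·sin47° − 45 − 45 = 0 → A_y = 90 − 85.9294 × 0.731354 = 27.16 kN.

T = 85.93 kN, A_x = 58.60 kN, A_y = 27.16 kN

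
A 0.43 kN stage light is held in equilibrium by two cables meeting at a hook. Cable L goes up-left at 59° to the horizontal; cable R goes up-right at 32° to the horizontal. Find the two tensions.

ΣF_x = 0: −T_L·cos59° + T_R·cos32° = 0 → T_R = 0.607322·T_L.
ΣF_y = 0: T_L·sin59° + T_R·sin32° = 0.43.
Substitute: T_L·(0.857167 + 0.607322·0.529919) = 0.43 → T_L = 0.364716 ≈ 0.3647 kN.
Then T_R = 0.607322 × 0.364716 = 0.2215 kN.

T_L = 0.3647 kN, T_R = 0.2215 kN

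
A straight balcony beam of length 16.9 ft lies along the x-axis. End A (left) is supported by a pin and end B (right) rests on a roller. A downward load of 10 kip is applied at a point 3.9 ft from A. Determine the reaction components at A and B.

ΣM about A: B_y·16.9 − 10·3.9 = 0 → B_y = 39/16.9 = 2.30769 ≈ 2.308 kip.
ΣF_y = 0: A_y + 2.30769 − 10 = 0 → A_y = 7.692 kip.
ΣF_x = 0: no horizontal applied forces, so A_x = 0.

A_x = 0, A_y = 7.692 kip, B_y = 2.308 kip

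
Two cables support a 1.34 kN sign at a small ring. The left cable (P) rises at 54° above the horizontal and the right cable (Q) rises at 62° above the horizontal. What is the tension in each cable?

ΣF_x = 0: −T_P·cos54° + T_Q·cos62° = 0 → T_Q = 1.25201·T_P.
ΣF_y = 0: T_P·sin54° + T_Q·sin62° = 1.34.
Substitute: T_P·(0.809017 + 1.25201·0.882948) = 1.34 → T_P = 0.69993 ≈ 0.6999 kN.
Then T_Q = 1.25201 × 0.69993 = 0.8763 kN.

T_P = 0.6999 kN, T_Q = 0.8763 kN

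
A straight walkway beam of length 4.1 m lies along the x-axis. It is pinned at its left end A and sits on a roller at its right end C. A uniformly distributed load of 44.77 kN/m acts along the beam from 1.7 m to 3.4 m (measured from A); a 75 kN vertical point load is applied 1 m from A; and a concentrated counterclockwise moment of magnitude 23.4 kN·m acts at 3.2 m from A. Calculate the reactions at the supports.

Resultant of the distributed load: 44.77 × 1.7 = 76.109 kN at 2.55 m from A.
Taking moments about A: C_y·4.1 − (44.77·1.7)·2.55 − 75·1 + 23.4 = 0 → C_y = 245.67795/4.1 = 59.9215 ≈ 59.92 kN.
ΣF_y = 0: A_y + 59.9215 − 44.77·1.7 − 75 = 0 → A_y = 91.19 kN.
ΣF_x = 0: no horizontal applied forces, so A_x = 0.

A_x = 0, A_y = 91.19 kN, C_y = 59.92 kN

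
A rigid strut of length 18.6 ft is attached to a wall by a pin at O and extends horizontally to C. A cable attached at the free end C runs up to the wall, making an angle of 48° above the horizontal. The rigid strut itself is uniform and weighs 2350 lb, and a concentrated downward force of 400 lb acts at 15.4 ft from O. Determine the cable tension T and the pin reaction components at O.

T = 2027 lb, O_x = 1356 lb, O_y = 1244 lb

ΣM about O: T·sin48°·18.6 − 2350·9.3 − 400·15.4 = 0 → T = 28015/(18.6·0.743145) = 2026.77 ≈ 2027 lb.
ΣF_x = 0: O_x − T·cos48° = 0 → O_x = 2026.77 × 0.669131 = 1356 lb.
ΣF_y = 0: O_y + T·sin48° − 2350 − 400 = 0 → O_y = 2750 − 2026.77 × 0.743145 = 1244 lb.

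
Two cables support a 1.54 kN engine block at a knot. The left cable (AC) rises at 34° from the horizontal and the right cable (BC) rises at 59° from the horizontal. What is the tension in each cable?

T_AC = 0.7942 kN, T_BC = 1.278 kN

ΣF_x = 0: −T_AC·cos34° + T_BC·cos59° = 0 → T_BC = 1.60966·T_AC.
ΣF_y = 0: T_AC·sin34° + T_BC·sin59° = 1.54.
Substitute: T_AC·(0.559193 + 1.60966·0.857167) = 1.54 → T_AC = 0.794248 ≈ 0.7942 kN.
Then T_BC = 1.60966 × 0.794248 = 1.278 kN.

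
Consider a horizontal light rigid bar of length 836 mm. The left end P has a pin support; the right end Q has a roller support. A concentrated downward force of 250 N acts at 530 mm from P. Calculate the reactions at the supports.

P_x = 0, P_y = 91.51 N, Q_y = 158.5 N

ΣM about P: Q_y·836 − 250·530 = 0 → Q_y = 132500/836 = 158.493 ≈ 158.5 N.
ΣF_y = 0: P_y + 158.493 − 250 = 0 → P_y = 91.51 N.
ΣF_x = 0: no horizontal applied forces, so P_x = 0.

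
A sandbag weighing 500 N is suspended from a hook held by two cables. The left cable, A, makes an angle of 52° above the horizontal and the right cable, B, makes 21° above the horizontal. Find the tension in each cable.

ΣF_x = 0: −T_A·cos52° + T_B·cos21° = 0 → T_B = 0.659463·T_A.
ΣF_y = 0: T_A·sin52° + T_B·sin21° = 500.
Substitute: T_A·(0.788011 + 0.659463·0.358368) = 500 → T_A = 488.118 ≈ 488.1 N.
Then T_B = 0.659463 × 488.118 = 321.9 N.

T_A = 488.1 N, T_B = 321.9 N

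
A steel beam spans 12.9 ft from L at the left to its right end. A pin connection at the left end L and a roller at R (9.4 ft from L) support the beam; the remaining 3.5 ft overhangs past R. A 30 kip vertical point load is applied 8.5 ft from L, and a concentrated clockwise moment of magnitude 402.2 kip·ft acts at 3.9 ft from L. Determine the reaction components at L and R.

Taking moments about L: R_y·9.4 − 30·8.5 − 402.2 = 0 → R_y = 657.2/9.4 = 69.9149 ≈ 69.91 kip.
ΣF_y = 0: L_y + 69.9149 − 30 = 0 → L_y = -39.91 kip.
ΣF_x = 0: no horizontal applied forces, so L_x = 0.

L_x = 0, L_y = -39.91 kip, R_y = 69.91 kip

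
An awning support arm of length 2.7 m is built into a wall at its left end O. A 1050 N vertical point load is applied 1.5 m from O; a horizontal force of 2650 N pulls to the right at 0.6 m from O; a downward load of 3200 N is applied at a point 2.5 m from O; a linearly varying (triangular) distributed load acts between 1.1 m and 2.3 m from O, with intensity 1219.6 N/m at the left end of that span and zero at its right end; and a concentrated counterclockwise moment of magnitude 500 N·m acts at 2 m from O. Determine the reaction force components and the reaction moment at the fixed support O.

Resultant of the triangular load: ½ × 1219.6 × 1.2 = 731.76 N, acting at 1.5 m from O (one-third of the span from the peak).
ΣF_x = 0: O_x + 2650 = 0 → O_x = -2650 N.
ΣF_y = 0: O_y − 1050 − 3200 − ½·1219.6·1.2 = 0 → O_y = 4982 N.
ΣM about O: M_O − 1050·1.5 − 3200·2.5 − (½·1219.6·1.2)·1.5 + 500 = 0 → M_O = 10170 N·m.

O_x = -2650 N, O_y = 4982 N, M_O = 10170 N·m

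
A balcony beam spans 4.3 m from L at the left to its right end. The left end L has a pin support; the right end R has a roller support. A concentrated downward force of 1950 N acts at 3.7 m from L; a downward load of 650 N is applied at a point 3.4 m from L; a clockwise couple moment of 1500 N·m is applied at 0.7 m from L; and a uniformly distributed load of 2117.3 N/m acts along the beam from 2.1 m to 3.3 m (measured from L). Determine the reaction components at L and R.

Resultant of the distributed load: 2117.3 × 1.2 = 2540.76 N at 2.7 m from L.
Moments about L: R_y·4.3 − 1950·3.7 − 650·3.4 − 1500 − (2117.3·1.2)·2.7 = 0 → R_y = 17785.052/4.3 = 4136.06 ≈ 4136 N.
ΣF_y = 0: L_y + 4136.06 − 1950 − 650 − 2117.3·1.2 = 0 → L_y = 1005 N.
ΣF_x = 0: no horizontal applied forces, so L_x = 0.

L_x = 0, L_y = 1005 N, R_y = 4136 N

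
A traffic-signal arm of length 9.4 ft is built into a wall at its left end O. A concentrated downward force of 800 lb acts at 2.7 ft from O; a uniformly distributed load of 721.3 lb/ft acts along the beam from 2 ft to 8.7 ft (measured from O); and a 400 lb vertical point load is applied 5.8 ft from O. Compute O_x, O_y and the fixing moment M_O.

O_x = 0, O_y = 6033 lb, M_O = 30330 lb·ft

Resultant of the distributed load: 721.3 × 6.7 = 4832.71 lb at 5.35 ft from O.
ΣF_x = 0: O_x = 0.
ΣF_y = 0: O_y − 800 − 721.3·6.7 − 400 = 0 → O_y = 6033 lb.
ΣM about O: M_O − 800·2.7 − (721.3·6.7)·5.35 − 400·5.8 = 0 → M_O = 30330 lb·ft.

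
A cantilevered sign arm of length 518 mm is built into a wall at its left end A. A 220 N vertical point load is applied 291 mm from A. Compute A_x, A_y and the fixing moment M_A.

A_x = 0, A_y = 220.0 N, M_A = 64020 N·mm

ΣF_x = 0: A_x = 0.
ΣF_y = 0: A_y − 220 = 0 → A_y = 220.0 N.
ΣM about A: M_A − 220·291 = 0 → M_A = 64020 N·mm.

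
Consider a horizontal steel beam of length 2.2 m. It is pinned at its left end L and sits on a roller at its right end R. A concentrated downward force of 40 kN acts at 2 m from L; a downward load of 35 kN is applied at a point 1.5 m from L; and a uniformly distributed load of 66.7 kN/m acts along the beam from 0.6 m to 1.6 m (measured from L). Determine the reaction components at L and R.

L_x = 0, L_y = 48.12 kN, R_y = 93.58 kN

Resultant of the distributed load: 66.7 × 1 = 66.7 kN at 1.1 m from L.
ΣM about L: R_y·2.2 − 40·2 − 35·1.5 − (66.7·1)·1.1 = 0 → R_y = 205.87/2.2 = 93.5773 ≈ 93.58 kN.
ΣF_y = 0: L_y + 93.5773 − 40 − 35 − 66.7·1 = 0 → L_y = 48.12 kN.
ΣF_x = 0: no horizontal applied forces, so L_x = 0.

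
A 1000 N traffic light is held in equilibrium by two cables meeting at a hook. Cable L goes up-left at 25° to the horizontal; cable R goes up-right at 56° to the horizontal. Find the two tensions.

T_L = 566.2 N, T_R = 917.6 N

ΣF_x = 0: −T_L·cos25° + T_R·cos56° = 0 → T_R = 1.62074·T_L.
ΣF_y = 0: T_L·sin25° + T_R·sin56° = 1000.
Substitute: T_L·(0.422618 + 1.62074·0.829038) = 1000 → T_L = 566.164 ≈ 566.2 N.
Then T_R = 1.62074 × 566.164 = 917.6 N.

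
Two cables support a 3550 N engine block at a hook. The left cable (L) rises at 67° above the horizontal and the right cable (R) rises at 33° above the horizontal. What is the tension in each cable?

T_L = 3023 N, T_R = 1408 N

ΣF_x = 0: −T_L·cos67° + T_R·cos33° = 0 → T_R = 0.465893·T_L.
ΣF_y = 0: T_L·sin67° + T_R·sin33° = 3550.
Substitute: T_L·(0.920505 + 0.465893·0.544639) = 3550 → T_L = 3023.21 ≈ 3023 N.
Then T_R = 0.465893 × 3023.21 = 1408 N.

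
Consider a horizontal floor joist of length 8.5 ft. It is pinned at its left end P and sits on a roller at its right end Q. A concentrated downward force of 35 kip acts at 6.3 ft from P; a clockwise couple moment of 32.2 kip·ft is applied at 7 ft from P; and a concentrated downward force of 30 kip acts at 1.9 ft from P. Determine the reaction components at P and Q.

P_x = 0, P_y = 28.56 kip, Q_y = 36.44 kip

Taking moments about P: Q_y·8.5 − 35·6.3 − 32.2 − 30·1.9 = 0 → Q_y = 309.7/8.5 = 36.4353 ≈ 36.44 kip.
ΣF_y = 0: P_y + 36.4353 − 35 − 30 = 0 → P_y = 28.56 kip.
ΣF_x = 0: no horizontal applied forces, so P_x = 0.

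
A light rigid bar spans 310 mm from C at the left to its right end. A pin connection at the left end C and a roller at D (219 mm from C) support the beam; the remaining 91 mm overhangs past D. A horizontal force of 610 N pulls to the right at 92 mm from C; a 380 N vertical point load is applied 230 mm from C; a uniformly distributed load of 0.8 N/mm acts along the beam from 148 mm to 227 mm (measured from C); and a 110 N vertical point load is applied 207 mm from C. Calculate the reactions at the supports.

Resultant of the distributed load: 0.8 × 79 = 63.2 N at 187.5 mm from C.
Taking moments about C: D_y·219 − 380·230 − (0.8·79)·187.5 − 110·207 = 0 → D_y = 122020/219 = 557.169 ≈ 557.2 N.
ΣF_y = 0: C_y + 557.169 − 380 − 0.8·79 − 110 = 0 → C_y = -3.969 N.
ΣF_x = 0: C_x + 610 = 0 → C_x = -610.0 N.

C_x = -610.0 N, C_y = -3.969 N, D_y = 557.2 N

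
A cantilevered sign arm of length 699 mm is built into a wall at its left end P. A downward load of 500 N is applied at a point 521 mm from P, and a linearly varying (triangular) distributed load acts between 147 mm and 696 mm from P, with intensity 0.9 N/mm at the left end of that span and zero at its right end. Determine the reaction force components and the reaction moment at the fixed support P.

P_x = 0, P_y = 747.0 N, M_P = 342000 N·mm

Resultant of the triangular load: ½ × 0.9 × 549 = 247.05 N, acting at 330 mm from P (one-third of the span from the peak).
ΣF_x = 0: P_x = 0.
ΣF_y = 0: P_y − 500 − ½·0.9·549 = 0 → P_y = 747.0 N.
ΣM about P: M_P − 500·521 − (½·0.9·549)·330 = 0 → M_P = 342000 N·mm.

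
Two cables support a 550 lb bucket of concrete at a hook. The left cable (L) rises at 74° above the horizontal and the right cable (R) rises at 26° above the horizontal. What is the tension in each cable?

ΣF_x = 0: −T_L·cos74° + T_R·cos26° = 0 → T_R = 0.306675·T_L.
ΣF_y = 0: T_L·sin74° + T_R·sin26° = 550.
Substitute: T_L·(0.961262 + 0.306675·0.438371) = 550 → T_L = 501.962 ≈ 502.0 lb.
Then T_R = 0.306675 × 501.962 = 153.9 lb.

T_L = 502.0 lb, T_R = 153.9 lb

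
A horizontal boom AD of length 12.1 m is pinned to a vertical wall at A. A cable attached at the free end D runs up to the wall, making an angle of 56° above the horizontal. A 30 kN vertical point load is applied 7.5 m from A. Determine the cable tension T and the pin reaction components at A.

ΣM about A: T·sin56°·12.1 − 30·7.5 = 0 → T = 225/(12.1·0.829038) = 22.4297 ≈ 22.43 kN.
ΣF_x = 0: A_x − T·cos56° = 0 → A_x = 22.4297 × 0.559193 = 12.54 kN.
ΣF_y = 0: A_y + T·sin56° − 30 = 0 → A_y = 30 − 22.4297 × 0.829038 = 11.40 kN.

T = 22.43 kN, A_x = 12.54 kN, A_y = 11.40 kN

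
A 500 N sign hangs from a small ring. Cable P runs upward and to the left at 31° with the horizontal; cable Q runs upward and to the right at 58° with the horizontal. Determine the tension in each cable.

ΣF_x = 0: −T_P·cos31° + T_Q·cos58° = 0 → T_Q = 1.61754·T_P.
ΣF_y = 0: T_P·sin31° + T_Q·sin58° = 500.
Substitute: T_P·(0.515038 + 1.61754·0.848048) = 500 → T_P = 265.0 N.
Then T_Q = 1.61754 × 265 = 428.6 N.

T_P = 265.0 N, T_Q = 428.6 N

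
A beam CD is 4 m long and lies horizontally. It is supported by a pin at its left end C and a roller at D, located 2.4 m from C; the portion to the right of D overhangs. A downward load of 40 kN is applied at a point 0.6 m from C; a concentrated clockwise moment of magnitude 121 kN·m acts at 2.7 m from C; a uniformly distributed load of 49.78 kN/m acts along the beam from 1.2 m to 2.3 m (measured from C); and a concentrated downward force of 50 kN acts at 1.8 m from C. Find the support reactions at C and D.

C_x = 0, C_y = 6.914 kN, D_y = 137.8 kN

Resultant of the distributed load: 49.78 × 1.1 = 54.758 kN at 1.75 m from C.
Moments about C: D_y·2.4 − 40·0.6 − 121 − (49.78·1.1)·1.75 − 50·1.8 = 0 → D_y = 330.8265/2.4 = 137.844 ≈ 137.8 kN.
ΣF_y = 0: C_y + 137.844 − 40 − 49.78·1.1 − 50 = 0 → C_y = 6.914 kN.
ΣF_x = 0: no horizontal applied forces, so C_x = 0.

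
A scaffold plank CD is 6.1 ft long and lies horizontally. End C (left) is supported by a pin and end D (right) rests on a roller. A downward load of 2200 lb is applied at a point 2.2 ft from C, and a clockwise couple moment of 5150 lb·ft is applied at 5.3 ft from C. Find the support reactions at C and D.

Moments about C: D_y·6.1 − 2200·2.2 − 5150 = 0 → D_y = 9990/6.1 = 1637.7 ≈ 1638 lb.
ΣF_y = 0: C_y + 1637.7 − 2200 = 0 → C_y = 562.3 lb.
ΣF_x = 0: no horizontal applied forces, so C_x = 0.

C_x = 0, C_y = 562.3 lb, D_y = 1638 lb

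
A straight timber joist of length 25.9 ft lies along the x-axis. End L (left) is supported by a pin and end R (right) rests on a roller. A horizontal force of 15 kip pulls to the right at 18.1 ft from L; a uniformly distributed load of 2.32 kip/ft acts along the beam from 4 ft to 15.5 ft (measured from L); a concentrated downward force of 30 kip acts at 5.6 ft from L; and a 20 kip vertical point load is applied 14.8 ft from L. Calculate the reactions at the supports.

L_x = -15.00 kip, L_y = 48.72 kip, R_y = 27.96 kip

Resultant of the distributed load: 2.32 × 11.5 = 26.68 kip at 9.75 ft from L.
ΣM about L: R_y·25.9 − (2.32·11.5)·9.75 − 30·5.6 − 20·14.8 = 0 → R_y = 724.13/25.9 = 27.9587 ≈ 27.96 kip.
ΣF_y = 0: L_y + 27.9587 − 2.32·11.5 − 30 − 20 = 0 → L_y = 48.72 kip.
ΣF_x = 0: L_x + 15 = 0 → L_x = -15.00 kip.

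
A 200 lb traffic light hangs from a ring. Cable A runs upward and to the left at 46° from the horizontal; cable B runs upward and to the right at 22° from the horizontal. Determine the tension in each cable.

ΣF_x = 0: −T_A·cos46° + T_B·cos22° = 0 → T_B = 0.749213·T_A.
ΣF_y = 0: T_A·sin46° + T_B·sin22° = 200.
Substitute: T_A·(0.71934 + 0.749213·0.374607) = 200 → T_A = 200.0 lb.
Then T_B = 0.749213 × 200 = 149.8 lb.

T_A = 200.0 lb, T_B = 149.8 lb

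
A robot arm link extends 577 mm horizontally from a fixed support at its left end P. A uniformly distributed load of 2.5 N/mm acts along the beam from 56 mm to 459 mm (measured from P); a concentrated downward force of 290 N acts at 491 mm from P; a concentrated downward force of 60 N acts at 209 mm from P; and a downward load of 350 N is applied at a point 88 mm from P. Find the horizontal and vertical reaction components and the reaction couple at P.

Resultant of the distributed load: 2.5 × 403 = 1007.5 N at 257.5 mm from P.
ΣF_x = 0: P_x = 0.
ΣF_y = 0: P_y − 2.5·403 − 290 − 60 − 350 = 0 → P_y = 1708 N.
ΣM about P: M_P − (2.5·403)·257.5 − 290·491 − 60·209 − 350·88 = 0 → M_P = 445200 N·mm.

P_x = 0, P_y = 1708 N, M_P = 445200 N·mm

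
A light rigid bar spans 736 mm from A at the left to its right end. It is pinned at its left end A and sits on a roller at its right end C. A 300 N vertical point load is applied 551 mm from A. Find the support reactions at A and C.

Moments about A: C_y·736 − 300·551 = 0 → C_y = 165300/736 = 224.592 ≈ 224.6 N.
ΣF_y = 0: A_y + 224.592 − 300 = 0 → A_y = 75.41 N.
ΣF_x = 0: no horizontal applied forces, so A_x = 0.

A_x = 0, A_y = 75.41 N, C_y = 224.6 N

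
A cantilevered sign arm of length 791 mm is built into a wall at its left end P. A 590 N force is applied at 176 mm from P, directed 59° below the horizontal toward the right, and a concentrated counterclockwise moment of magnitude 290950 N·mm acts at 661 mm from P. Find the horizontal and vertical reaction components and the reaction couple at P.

P_x = -303.9 N, P_y = 505.7 N, M_P = -201900 N·mm

ΣF_x = 0: P_x + 590·cos59° = 0 → P_x = -303.9 N.
ΣF_y = 0: P_y − 590·sin59° = 0 → P_y = 505.7 N.
ΣM about P: M_P − 590·sin59°·176 + 290950 = 0 → M_P = -201900 N·mm.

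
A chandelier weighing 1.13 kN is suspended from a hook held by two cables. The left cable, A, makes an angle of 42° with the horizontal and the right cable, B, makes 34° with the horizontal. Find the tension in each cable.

T_A = 0.9655 kN, T_B = 0.8655 kN

ΣF_x = 0: −T_A·cos42° + T_B·cos34° = 0 → T_B = 0.896395·T_A.
ΣF_y = 0: T_A·sin42° + T_B·sin34° = 1.13.
Substitute: T_A·(0.669131 + 0.896395·0.559193) = 1.13 → T_A = 0.965491 ≈ 0.9655 kN.
Then T_B = 0.896395 × 0.965491 = 0.8655 kN.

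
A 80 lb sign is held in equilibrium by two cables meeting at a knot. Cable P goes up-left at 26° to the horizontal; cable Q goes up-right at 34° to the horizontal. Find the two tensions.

ΣF_x = 0: −T_P·cos26° + T_Q·cos34° = 0 → T_Q = 1.08414·T_P.
ΣF_y = 0: T_P·sin26° + T_Q·sin34° = 80.
Substitute: T_P·(0.438371 + 1.08414·0.559193) = 80 → T_P = 76.5833 ≈ 76.58 lb.
Then T_Q = 1.08414 × 76.5833 = 83.03 lb.

T_P = 76.58 lb, T_Q = 83.03 lb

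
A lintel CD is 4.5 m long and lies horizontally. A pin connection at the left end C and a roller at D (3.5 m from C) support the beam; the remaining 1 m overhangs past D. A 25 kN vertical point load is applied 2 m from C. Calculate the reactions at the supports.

C_x = 0, C_y = 10.71 kN, D_y = 14.29 kN

Taking moments about C: D_y·3.5 − 25·2 = 0 → D_y = 50/3.5 = 14.2857 ≈ 14.29 kN.
ΣF_y = 0: C_y + 14.2857 − 25 = 0 → C_y = 10.71 kN.
ΣF_x = 0: no horizontal applied forces, so C_x = 0.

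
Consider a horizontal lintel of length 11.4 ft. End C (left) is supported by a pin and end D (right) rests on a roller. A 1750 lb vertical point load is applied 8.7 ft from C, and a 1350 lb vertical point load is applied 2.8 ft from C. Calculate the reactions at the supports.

ΣM about C: D_y·11.4 − 1750·8.7 − 1350·2.8 = 0 → D_y = 19005/11.4 = 1667.11 ≈ 1667 lb.
ΣF_y = 0: C_y + 1667.11 − 1750 − 1350 = 0 → C_y = 1433 lb.
ΣF_x = 0: no horizontal applied forces, so C_x = 0.

C_x = 0, C_y = 1433 lb, D_y = 1667 lb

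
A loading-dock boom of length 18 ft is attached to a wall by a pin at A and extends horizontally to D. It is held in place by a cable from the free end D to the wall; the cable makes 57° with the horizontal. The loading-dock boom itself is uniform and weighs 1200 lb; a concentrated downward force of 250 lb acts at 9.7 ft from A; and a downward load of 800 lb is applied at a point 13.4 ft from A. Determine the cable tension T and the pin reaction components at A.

ΣM about A: T·sin57°·18 − 1200·9 − 250·9.7 − 800·13.4 = 0 → T = 23945/(18·0.838671) = 1586.17 ≈ 1586 lb.
ΣF_x = 0: A_x − T·cos57° = 0 → A_x = 1586.17 × 0.544639 = 863.9 lb.
ΣF_y = 0: A_y + T·sin57° − 1200 − 250 − 800 = 0 → A_y = 2250 − 1586.17 × 0.838671 = 919.7 lb.

T = 1586 lb, A_x = 863.9 lb, A_y = 919.7 lb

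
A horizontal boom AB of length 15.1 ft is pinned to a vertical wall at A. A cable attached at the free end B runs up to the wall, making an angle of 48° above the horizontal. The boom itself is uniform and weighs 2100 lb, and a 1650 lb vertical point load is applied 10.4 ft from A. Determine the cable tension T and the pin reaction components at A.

ΣM about A: T·sin48°·15.1 − 2100·7.55 − 1650·10.4 = 0 → T = 33015/(15.1·0.743145) = 2942.12 ≈ 2942 lb.
ΣF_x = 0: A_x − T·cos48° = 0 → A_x = 2942.12 × 0.669131 = 1969 lb.
ΣF_y = 0: A_y + T·sin48° − 2100 − 1650 = 0 → A_y = 3750 − 2942.12 × 0.743145 = 1564 lb.

T = 2942 lb, A_x = 1969 lb, A_y = 1564 lb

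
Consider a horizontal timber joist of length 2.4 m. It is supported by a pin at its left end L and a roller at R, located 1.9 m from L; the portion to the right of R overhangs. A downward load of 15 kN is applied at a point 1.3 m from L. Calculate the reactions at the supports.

Moments about L: R_y·1.9 − 15·1.3 = 0 → R_y = 19.5/1.9 = 10.2632 ≈ 10.26 kN.
ΣF_y = 0: L_y + 10.2632 − 15 = 0 → L_y = 4.737 kN.
ΣF_x = 0: no horizontal applied forces, so L_x = 0.

L_x = 0, L_y = 4.737 kN, R_y = 10.26 kN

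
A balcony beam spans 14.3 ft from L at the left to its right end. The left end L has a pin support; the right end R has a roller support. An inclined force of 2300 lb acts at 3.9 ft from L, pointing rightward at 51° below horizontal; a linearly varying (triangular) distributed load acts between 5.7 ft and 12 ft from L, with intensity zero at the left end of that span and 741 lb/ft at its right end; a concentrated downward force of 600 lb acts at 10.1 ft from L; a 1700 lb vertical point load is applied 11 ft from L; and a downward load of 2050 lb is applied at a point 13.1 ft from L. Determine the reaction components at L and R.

L_x = -1447 lb, L_y = 2759 lb, R_y = 5713 lb

Resultant of the triangular load: ½ × 741 × 6.3 = 2334.15 lb, acting at 9.9 ft from L (one-third of the span from the peak).
ΣM about L: R_y·14.3 − 2300·sin51°·3.9 − (½·741·6.3)·9.9 − 600·10.1 − 1700·11 − 2050·13.1 = 0 → R_y = 81694.1/14.3 = 5712.87 ≈ 5713 lb.
ΣF_y = 0: L_y + 5712.87 − 2300·sin51° − ½·741·6.3 − 600 − 1700 − 2050 = 0 → L_y = 2759 lb.
ΣF_x = 0: L_x + 2300·cos51° = 0 → L_x = -1447 lb.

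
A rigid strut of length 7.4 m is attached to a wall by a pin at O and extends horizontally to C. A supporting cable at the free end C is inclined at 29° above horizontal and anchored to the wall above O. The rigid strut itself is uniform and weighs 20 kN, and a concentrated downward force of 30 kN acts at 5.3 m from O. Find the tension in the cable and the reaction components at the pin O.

T = 64.95 kN, O_x = 56.80 kN, O_y = 18.51 kN

ΣM about O: T·sin29°·7.4 − 20·3.7 − 30·5.3 = 0 → T = 233/(7.4·0.48481) = 64.946 ≈ 64.95 kN.
ΣF_x = 0: O_x − T·cos29° = 0 → O_x = 64.946 × 0.87462 = 56.80 kN.
ΣF_y = 0: O_y + T·sin29° − 20 − 30 = 0 → O_y = 50 − 64.946 × 0.48481 = 18.51 kN.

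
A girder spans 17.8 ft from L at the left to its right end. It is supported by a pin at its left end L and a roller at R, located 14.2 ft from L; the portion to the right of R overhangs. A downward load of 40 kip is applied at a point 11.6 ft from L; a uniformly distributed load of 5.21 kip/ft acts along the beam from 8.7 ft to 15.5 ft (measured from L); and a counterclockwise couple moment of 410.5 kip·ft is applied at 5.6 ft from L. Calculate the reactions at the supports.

Resultant of the distributed load: 5.21 × 6.8 = 35.428 kip at 12.1 ft from L.
ΣM about L: R_y·14.2 − 40·11.6 − (5.21·6.8)·12.1 + 410.5 = 0 → R_y = 482.1788/14.2 = 33.9563 ≈ 33.96 kip.
ΣF_y = 0: L_y + 33.9563 − 40 − 5.21·6.8 = 0 → L_y = 41.47 kip.
ΣF_x = 0: no horizontal applied forces, so L_x = 0.

L_x = 0, L_y = 41.47 kip, R_y = 33.96 kip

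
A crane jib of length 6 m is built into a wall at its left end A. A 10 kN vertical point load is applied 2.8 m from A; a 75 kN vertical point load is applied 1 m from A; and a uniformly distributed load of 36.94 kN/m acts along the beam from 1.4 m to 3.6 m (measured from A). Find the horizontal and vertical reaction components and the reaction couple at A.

Resultant of the distributed load: 36.94 × 2.2 = 81.268 kN at 2.5 m from A.
ΣF_x = 0: A_x = 0.
ΣF_y = 0: A_y − 10 − 75 − 36.94·2.2 = 0 → A_y = 166.3 kN.
ΣM about A: M_A − 10·2.8 − 75·1 − (36.94·2.2)·2.5 = 0 → M_A = 306.2 kN·m.

A_x = 0, A_y = 166.3 kN, M_A = 306.2 kN·m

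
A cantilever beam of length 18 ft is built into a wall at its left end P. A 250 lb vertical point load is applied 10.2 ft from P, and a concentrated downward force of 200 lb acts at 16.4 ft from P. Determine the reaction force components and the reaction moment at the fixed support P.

ΣF_x = 0: P_x = 0.
ΣF_y = 0: P_y − 250 − 200 = 0 → P_y = 450.0 lb.
ΣM about P: M_P − 250·10.2 − 200·16.4 = 0 → M_P = 5830 lb·ft.

P_x = 0, P_y = 450.0 lb, M_P = 5830 lb·ft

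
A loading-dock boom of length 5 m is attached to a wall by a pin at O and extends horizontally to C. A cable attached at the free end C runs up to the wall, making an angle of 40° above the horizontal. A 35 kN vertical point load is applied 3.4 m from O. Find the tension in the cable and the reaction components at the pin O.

T = 37.03 kN, O_x = 28.36 kN, O_y = 11.20 kN

ΣM about O: T·sin40°·5 − 35·3.4 = 0 → T = 119/(5·0.642788) = 37.0262 ≈ 37.03 kN.
ΣF_x = 0: O_x − T·cos40° = 0 → O_x = 37.0262 × 0.766044 = 28.36 kN.
ΣF_y = 0: O_y + T·sin40° − 35 = 0 → O_y = 35 − 37.0262 × 0.642788 = 11.20 kN.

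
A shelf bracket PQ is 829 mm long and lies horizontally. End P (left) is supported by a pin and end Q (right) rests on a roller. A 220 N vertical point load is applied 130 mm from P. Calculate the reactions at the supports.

P_x = 0, P_y = 185.5 N, Q_y = 34.50 N

ΣM about P: Q_y·829 − 220·130 = 0 → Q_y = 28600/829 = 34.4994 ≈ 34.50 N.
ΣF_y = 0: P_y + 34.4994 − 220 = 0 → P_y = 185.5 N.
ΣF_x = 0: no horizontal applied forces, so P_x = 0.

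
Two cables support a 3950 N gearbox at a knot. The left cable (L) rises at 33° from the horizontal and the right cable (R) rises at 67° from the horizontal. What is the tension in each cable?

ΣF_x = 0: −T_L·cos33° + T_R·cos67° = 0 → T_R = 2.14641·T_L.
ΣF_y = 0: T_L·sin33° + T_R·sin67° = 3950.
Substitute: T_L·(0.544639 + 2.14641·0.920505) = 3950 → T_L = 1567.2 ≈ 1567 N.
Then T_R = 2.14641 × 1567.2 = 3364 N.

T_L = 1567 N, T_R = 3364 N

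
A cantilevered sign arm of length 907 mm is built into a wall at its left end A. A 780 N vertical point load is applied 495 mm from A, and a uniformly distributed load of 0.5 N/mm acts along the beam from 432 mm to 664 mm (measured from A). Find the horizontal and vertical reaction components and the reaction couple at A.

A_x = 0, A_y = 896.0 N, M_A = 449700 N·mm

Resultant of the distributed load: 0.5 × 232 = 116 N at 548 mm from A.
ΣF_x = 0: A_x = 0.
ΣF_y = 0: A_y − 780 − 0.5·232 = 0 → A_y = 896.0 N.
ΣM about A: M_A − 780·495 − (0.5·232)·548 = 0 → M_A = 449700 N·mm.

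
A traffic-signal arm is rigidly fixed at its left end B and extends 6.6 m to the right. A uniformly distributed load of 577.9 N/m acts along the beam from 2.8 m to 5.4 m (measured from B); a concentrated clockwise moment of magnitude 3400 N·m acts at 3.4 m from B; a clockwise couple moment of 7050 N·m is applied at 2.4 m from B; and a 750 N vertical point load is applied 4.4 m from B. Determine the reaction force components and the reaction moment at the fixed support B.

Resultant of the distributed load: 577.9 × 2.6 = 1502.54 N at 4.1 m from B.
ΣF_x = 0: B_x = 0.
ΣF_y = 0: B_y − 577.9·2.6 − 750 = 0 → B_y = 2253 N.
ΣM about B: M_B − (577.9·2.6)·4.1 − 3400 − 7050 − 750·4.4 = 0 → M_B = 19910 N·m.

B_x = 0, B_y = 2253 N, M_B = 19910 N·m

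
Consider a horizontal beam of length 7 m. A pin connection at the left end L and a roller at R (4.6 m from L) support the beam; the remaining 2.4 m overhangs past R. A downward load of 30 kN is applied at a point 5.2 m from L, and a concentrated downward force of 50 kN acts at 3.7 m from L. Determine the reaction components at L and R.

Moments about L: R_y·4.6 − 30·5.2 − 50·3.7 = 0 → R_y = 341/4.6 = 74.1304 ≈ 74.13 kN.
ΣF_y = 0: L_y + 74.1304 − 30 − 50 = 0 → L_y = 5.870 kN.
ΣF_x = 0: no horizontal applied forces, so L_x = 0.

L_x = 0, L_y = 5.870 kN, R_y = 74.13 kN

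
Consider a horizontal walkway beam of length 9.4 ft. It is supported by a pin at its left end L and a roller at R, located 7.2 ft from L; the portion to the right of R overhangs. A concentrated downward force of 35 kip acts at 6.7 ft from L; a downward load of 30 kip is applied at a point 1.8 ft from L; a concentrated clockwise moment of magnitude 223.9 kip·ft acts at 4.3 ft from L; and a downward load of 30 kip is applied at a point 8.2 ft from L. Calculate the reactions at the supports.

L_x = 0, L_y = -10.33 kip, R_y = 105.3 kip

Moments about L: R_y·7.2 − 35·6.7 − 30·1.8 − 223.9 − 30·8.2 = 0 → R_y = 758.4/7.2 = 105.333 ≈ 105.3 kip.
ΣF_y = 0: L_y + 105.333 − 35 − 30 − 30 = 0 → L_y = -10.33 kip.
ΣF_x = 0: no horizontal applied forces, so L_x = 0.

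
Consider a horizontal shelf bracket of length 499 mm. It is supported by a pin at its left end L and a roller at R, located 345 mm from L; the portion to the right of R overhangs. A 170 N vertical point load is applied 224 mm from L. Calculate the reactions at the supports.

Taking moments about L: R_y·345 − 170·224 = 0 → R_y = 38080/345 = 110.377 ≈ 110.4 N.
ΣF_y = 0: L_y + 110.377 − 170 = 0 → L_y = 59.62 N.
ΣF_x = 0: no horizontal applied forces, so L_x = 0.

L_x = 0, L_y = 59.62 N, R_y = 110.4 N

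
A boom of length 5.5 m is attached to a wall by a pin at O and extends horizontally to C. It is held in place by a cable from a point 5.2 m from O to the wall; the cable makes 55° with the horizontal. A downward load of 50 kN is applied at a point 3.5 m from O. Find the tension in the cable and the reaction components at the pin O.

ΣM about O: T·sin55°·5.2 − 50·3.5 = 0 → T = 175/(5.2·0.819152) = 41.0838 ≈ 41.08 kN.
ΣF_x = 0: O_x − T·cos55° = 0 → O_x = 41.0838 × 0.573576 = 23.56 kN.
ΣF_y = 0: O_y + T·sin55° − 50 = 0 → O_y = 50 − 41.0838 × 0.819152 = 16.35 kN.

T = 41.08 kN, O_x = 23.56 kN, O_y = 16.35 kN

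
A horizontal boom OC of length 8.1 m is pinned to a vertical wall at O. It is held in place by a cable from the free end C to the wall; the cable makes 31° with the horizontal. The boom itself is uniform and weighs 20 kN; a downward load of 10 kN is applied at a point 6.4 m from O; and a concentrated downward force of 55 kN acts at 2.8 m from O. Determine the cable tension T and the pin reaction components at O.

T = 71.67 kN, O_x = 61.43 kN, O_y = 48.09 kN

ΣM about O: T·sin31°·8.1 − 20·4.05 − 10·6.4 − 55·2.8 = 0 → T = 299/(8.1·0.515038) = 71.6716 ≈ 71.67 kN.
ΣF_x = 0: O_x − T·cos31° = 0 → O_x = 71.6716 × 0.857167 = 61.43 kN.
ΣF_y = 0: O_y + T·sin31° − 20 − 10 − 55 = 0 → O_y = 85 − 71.6716 × 0.515038 = 48.09 kN.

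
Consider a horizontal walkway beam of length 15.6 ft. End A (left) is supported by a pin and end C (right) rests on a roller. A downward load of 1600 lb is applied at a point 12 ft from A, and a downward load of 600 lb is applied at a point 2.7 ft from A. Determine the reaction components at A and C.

ΣM about A: C_y·15.6 − 1600·12 − 600·2.7 = 0 → C_y = 20820/15.6 = 1334.62 ≈ 1335 lb.
ΣF_y = 0: A_y + 1334.62 − 1600 − 600 = 0 → A_y = 865.4 lb.
ΣF_x = 0: no horizontal applied forces, so A_x = 0.

A_x = 0, A_y = 865.4 lb, C_y = 1335 lb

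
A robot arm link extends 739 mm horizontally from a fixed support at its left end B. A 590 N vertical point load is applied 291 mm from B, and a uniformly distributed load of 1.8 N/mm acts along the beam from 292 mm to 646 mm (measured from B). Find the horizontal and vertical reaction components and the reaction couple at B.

B_x = 0, B_y = 1227 N, M_B = 470500 N·mm

Resultant of the distributed load: 1.8 × 354 = 637.2 N at 469 mm from B.
ΣF_x = 0: B_x = 0.
ΣF_y = 0: B_y − 590 − 1.8·354 = 0 → B_y = 1227 N.
ΣM about B: M_B − 590·291 − (1.8·354)·469 = 0 → M_B = 470500 N·mm.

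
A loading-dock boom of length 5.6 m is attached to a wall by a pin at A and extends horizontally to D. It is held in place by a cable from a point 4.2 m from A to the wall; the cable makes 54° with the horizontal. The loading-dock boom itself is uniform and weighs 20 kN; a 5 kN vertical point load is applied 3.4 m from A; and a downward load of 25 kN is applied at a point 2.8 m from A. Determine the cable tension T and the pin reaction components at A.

T = 42.09 kN, A_x = 24.74 kN, A_y = 15.95 kN

ΣM about A: T·sin54°·4.2 − 20·2.8 − 5·3.4 − 25·2.8 = 0 → T = 143/(4.2·0.809017) = 42.0852 ≈ 42.09 kN.
ΣF_x = 0: A_x − T·cos54° = 0 → A_x = 42.0852 × 0.587785 = 24.74 kN.
ΣF_y = 0: A_y + T·sin54° − 20 − 5 − 25 = 0 → A_y = 50 − 42.0852 × 0.809017 = 15.95 kN.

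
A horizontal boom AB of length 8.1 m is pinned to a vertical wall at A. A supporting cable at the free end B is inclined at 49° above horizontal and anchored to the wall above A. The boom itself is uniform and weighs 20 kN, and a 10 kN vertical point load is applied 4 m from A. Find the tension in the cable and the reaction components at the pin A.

ΣM about A: T·sin49°·8.1 − 20·4.05 − 10·4 = 0 → T = 121/(8.1·0.75471) = 19.7934 ≈ 19.79 kN.
ΣF_x = 0: A_x − T·cos49° = 0 → A_x = 19.7934 × 0.656059 = 12.99 kN.
ΣF_y = 0: A_y + T·sin49° − 20 − 10 = 0 → A_y = 30 − 19.7934 × 0.75471 = 15.06 kN.

T = 19.79 kN, A_x = 12.99 kN, A_y = 15.06 kN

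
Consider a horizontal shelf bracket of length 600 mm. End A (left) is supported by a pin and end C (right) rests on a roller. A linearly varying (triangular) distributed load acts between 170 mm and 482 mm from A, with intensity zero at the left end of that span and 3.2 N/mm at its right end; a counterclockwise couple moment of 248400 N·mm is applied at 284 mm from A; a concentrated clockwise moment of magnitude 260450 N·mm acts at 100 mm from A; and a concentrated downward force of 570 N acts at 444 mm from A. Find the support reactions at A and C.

A_x = 0, A_y = 312.8 N, C_y = 756.4 N

Resultant of the triangular load: ½ × 3.2 × 312 = 499.2 N, acting at 378 mm from A (one-third of the span from the peak).
ΣM about A: C_y·600 − (½·3.2·312)·378 + 248400 − 260450 − 570·444 = 0 → C_y = 453827.6/600 = 756.379 ≈ 756.4 N.
ΣF_y = 0: A_y + 756.379 − ½·3.2·312 − 570 = 0 → A_y = 312.8 N.
ΣF_x = 0: no horizontal applied forces, so A_x = 0.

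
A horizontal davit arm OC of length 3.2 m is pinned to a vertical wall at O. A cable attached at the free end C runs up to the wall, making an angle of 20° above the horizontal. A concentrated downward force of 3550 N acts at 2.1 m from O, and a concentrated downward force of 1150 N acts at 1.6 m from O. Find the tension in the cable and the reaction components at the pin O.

ΣM about O: T·sin20°·3.2 − 3550·2.1 − 1150·1.6 = 0 → T = 9295/(3.2·0.34202) = 8492.74 ≈ 8493 N.
ΣF_x = 0: O_x − T·cos20° = 0 → O_x = 8492.74 × 0.939693 = 7981 N.
ΣF_y = 0: O_y + T·sin20° − 3550 − 1150 = 0 → O_y = 4700 − 8492.74 × 0.34202 = 1795 N.

T = 8493 N, O_x = 7981 N, O_y = 1795 N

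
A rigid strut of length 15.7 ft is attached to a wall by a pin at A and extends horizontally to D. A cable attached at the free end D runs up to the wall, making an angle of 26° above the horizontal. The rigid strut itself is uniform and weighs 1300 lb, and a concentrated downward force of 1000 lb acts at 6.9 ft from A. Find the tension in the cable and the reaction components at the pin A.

ΣM about A: T·sin26°·15.7 − 1300·7.85 − 1000·6.9 = 0 → T = 17105/(15.7·0.438371) = 2485.32 ≈ 2485 lb.
ΣF_x = 0: A_x − T·cos26° = 0 → A_x = 2485.32 × 0.898794 = 2234 lb.
ΣF_y = 0: A_y + T·sin26° − 1300 − 1000 = 0 → A_y = 2300 − 2485.32 × 0.438371 = 1211 lb.

T = 2485 lb, A_x = 2234 lb, A_y = 1211 lb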